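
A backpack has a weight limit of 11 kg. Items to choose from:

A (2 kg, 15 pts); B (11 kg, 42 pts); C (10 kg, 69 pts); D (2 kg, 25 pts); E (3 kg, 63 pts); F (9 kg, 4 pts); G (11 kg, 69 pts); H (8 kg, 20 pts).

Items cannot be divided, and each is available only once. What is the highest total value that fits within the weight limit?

103 pts

Check high-value combinations within 11 kg:
- A+D+E: weight 2+2+3=7, value 15+25+63=103
- D+E: weight 2+3=5, value 25+63=88
- E+H: weight 3+8=11, value 63+20=83
Best: 103 pts.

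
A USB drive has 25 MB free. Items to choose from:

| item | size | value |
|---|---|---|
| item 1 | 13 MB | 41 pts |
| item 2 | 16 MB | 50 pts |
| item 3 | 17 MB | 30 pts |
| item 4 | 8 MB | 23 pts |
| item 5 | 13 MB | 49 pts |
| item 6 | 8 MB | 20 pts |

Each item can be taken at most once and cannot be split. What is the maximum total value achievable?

Check high-value combinations within 25 MB:
- item 2+item 4: size 16+8=24, value 50+23=73
- item 4+item 5: size 8+13=21, value 23+49=72
- item 2+item 6: size 16+8=24, value 50+20=70
- item 5+item 6: size 13+8=21, value 49+20=69
Best: 73 pts.

73 pts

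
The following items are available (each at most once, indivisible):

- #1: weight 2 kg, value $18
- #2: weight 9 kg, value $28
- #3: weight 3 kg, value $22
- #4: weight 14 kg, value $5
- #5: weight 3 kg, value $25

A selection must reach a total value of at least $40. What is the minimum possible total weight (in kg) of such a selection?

5

Subsets with value ≥ 40, sorted by total weight:
- #1+#5: weight 5, value 43
- #1+#3: weight 5, value 40
- #3+#5: weight 6, value 47
- #1+#3+#5: weight 8, value 65
Minimum weight: 5 kg.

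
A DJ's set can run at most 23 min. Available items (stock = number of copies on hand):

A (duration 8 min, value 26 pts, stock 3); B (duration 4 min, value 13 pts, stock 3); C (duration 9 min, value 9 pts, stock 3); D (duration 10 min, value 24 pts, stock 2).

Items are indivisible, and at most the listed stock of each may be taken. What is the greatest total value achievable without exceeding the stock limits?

65 pts

Best selections within duration 23 and stock limits:
- 1×A + 3×B: duration 20, value 65
- 2×A + 1×B: duration 20, value 65
- 3×B + 1×D: duration 22, value 63
- 1×A + 1×B + 1×D: duration 22, value 63
Best: 65 pts.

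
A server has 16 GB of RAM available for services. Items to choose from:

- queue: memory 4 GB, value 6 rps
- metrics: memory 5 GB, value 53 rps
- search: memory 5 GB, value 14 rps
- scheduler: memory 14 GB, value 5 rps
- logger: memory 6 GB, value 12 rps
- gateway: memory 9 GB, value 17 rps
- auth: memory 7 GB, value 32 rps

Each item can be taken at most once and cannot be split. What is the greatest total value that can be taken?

91 rps

Check high-value combinations within 16 GB:
- queue+metrics+auth: memory 4+5+7=16, value 6+53+32=91
- metrics+auth: memory 5+7=12, value 53+32=85
- metrics+search+logger: memory 5+5+6=16, value 53+14+12=79
- queue+metrics+search: memory 4+5+5=14, value 6+53+14=73
- queue+metrics+logger: memory 4+5+6=15, value 6+53+12=71
Best: 91 rps.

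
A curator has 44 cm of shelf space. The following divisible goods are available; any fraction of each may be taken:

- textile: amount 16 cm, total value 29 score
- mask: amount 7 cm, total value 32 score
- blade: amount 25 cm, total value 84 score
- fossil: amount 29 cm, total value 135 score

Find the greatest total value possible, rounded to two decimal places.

193.88

Take in order of value per unit:
- fossil (135/29 per unit): all 29 → value 135, running total 135.00
- mask (32/7 per unit): all 7 → value 32, running total 167.00
- blade (84/25 per unit): 8 of 25 → value 8×84/25 = 26.8800, running total 193.88
Total 193.88.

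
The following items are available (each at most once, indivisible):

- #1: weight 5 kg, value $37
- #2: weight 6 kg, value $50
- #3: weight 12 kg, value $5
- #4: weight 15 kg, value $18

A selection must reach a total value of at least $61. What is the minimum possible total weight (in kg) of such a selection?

Subsets with value ≥ 61, sorted by total weight:
- #1+#2: weight 11, value 87
- #2+#4: weight 21, value 68
- #1+#2+#3: weight 23, value 92
Minimum weight: 11 kg.

11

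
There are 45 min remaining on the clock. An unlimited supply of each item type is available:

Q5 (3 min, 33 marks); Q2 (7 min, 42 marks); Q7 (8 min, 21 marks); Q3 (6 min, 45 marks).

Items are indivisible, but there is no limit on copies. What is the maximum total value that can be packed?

Best value-per-unit is Q5 at 33/3, and filling with it alone uses time 15×3=45. No mix of the others beats 15×33 = 495.

495 marks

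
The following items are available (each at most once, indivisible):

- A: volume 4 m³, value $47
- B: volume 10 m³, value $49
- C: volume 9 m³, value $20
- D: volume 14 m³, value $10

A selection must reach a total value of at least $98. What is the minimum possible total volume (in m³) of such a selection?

23

Subsets with value ≥ 98, sorted by total volume:
- A+B+C: volume 23, value 116
- A+B+D: volume 28, value 106
Minimum volume: 23 m³.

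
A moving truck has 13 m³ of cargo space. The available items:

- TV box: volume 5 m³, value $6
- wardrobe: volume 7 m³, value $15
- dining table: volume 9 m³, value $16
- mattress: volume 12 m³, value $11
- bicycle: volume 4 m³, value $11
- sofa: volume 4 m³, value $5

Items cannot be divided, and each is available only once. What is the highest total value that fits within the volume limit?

$27

Check high-value combinations within 13 m³:
- dining table+bicycle: volume 9+4=13, value 16+11=27
- wardrobe+bicycle: volume 7+4=11, value 15+11=26
- TV box+bicycle+sofa: volume 5+4+4=13, value 6+11+5=22
Best: $27.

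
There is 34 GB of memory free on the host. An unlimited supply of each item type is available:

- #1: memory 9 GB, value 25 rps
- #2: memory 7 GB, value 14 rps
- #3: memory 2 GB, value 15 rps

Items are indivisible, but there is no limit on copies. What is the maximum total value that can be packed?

Best value-per-unit is #3 at 15/2, and filling with it alone uses memory 17×2=34. No mix of the others beats 17×15 = 255.

255 rps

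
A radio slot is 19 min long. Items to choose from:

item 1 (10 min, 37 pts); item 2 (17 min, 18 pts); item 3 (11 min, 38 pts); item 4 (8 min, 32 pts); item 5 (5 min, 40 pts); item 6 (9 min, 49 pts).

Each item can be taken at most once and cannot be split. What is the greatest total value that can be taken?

89 pts

Check high-value combinations within 19 min:
- item 5+item 6: duration 5+9=14, value 40+49=89
- item 1+item 6: duration 10+9=19, value 37+49=86
- item 4+item 6: duration 8+9=17, value 32+49=81
- item 3+item 5: duration 11+5=16, value 38+40=78
- item 1+item 5: duration 10+5=15, value 37+40=77
Best: 89 pts.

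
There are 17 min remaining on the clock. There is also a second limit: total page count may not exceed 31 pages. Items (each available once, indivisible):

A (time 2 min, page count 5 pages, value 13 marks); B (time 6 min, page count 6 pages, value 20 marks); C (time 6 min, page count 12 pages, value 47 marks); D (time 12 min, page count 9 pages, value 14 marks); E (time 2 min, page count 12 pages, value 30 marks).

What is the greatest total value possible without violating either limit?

Feasible sets respecting both limits:
- B+C+E: time 14, page count 30, value 97
- A+C+E: time 10, page count 29, value 90
- A+B+C: time 14, page count 23, value 80
- C+E: time 8, page count 24, value 77
Best: 97 marks.

97 marks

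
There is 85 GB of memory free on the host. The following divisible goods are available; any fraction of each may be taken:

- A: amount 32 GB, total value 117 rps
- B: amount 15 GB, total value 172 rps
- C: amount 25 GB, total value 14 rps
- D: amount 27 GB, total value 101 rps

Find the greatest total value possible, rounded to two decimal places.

396.16

Take in order of value per unit:
- B (172/15 per unit): all 15 → value 172, running total 172.00
- D (101/27 per unit): all 27 → value 101, running total 273.00
- A (117/32 per unit): all 32 → value 117, running total 390.00
- C (14/25 per unit): 11 of 25 → value 11×14/25 = 6.1600, running total 396.16
Total 396.16.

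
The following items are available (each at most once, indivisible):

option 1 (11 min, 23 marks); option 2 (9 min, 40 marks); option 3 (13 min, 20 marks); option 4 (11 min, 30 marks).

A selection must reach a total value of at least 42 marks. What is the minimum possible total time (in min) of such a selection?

Subsets with value ≥ 42, sorted by total time:
- option 2+option 4: time 20, value 70
- option 1+option 2: time 20, value 63
- option 2+option 3: time 22, value 60
Minimum time: 20 min.

20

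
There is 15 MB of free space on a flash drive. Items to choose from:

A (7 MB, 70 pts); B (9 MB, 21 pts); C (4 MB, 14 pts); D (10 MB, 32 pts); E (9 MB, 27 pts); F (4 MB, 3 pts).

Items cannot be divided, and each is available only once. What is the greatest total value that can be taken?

Check high-value combinations within 15 MB:
- A+C+F: size 7+4+4=15, value 70+14+3=87
- A+C: size 7+4=11, value 70+14=84
- A+F: size 7+4=11, value 70+3=73
Best: 87 pts.

87 pts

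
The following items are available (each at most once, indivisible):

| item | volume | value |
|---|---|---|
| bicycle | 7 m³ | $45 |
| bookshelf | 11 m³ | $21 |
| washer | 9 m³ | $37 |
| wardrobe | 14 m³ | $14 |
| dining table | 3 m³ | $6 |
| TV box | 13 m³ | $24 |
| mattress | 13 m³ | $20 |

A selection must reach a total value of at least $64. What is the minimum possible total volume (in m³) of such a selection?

16

Subsets with value ≥ 64, sorted by total volume:
- bicycle+washer: volume 16, value 82
- bicycle+bookshelf: volume 18, value 66
- bicycle+washer+dining table: volume 19, value 88
- bicycle+TV box: volume 20, value 69
Minimum volume: 16 m³.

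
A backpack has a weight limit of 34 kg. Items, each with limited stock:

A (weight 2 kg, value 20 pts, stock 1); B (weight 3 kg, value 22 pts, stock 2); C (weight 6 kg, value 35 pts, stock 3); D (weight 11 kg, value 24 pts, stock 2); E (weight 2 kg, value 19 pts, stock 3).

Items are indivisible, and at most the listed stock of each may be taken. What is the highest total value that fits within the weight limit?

226 pts

Best selections within weight 34 and stock limits:
- 1×A + 2×B + 3×C + 3×E: weight 32, value 226
- 1×A + 2×B + 3×C + 2×E: weight 30, value 207
- 2×B + 3×C + 3×E: weight 30, value 206
- 1×A + 1×B + 3×C + 3×E: weight 29, value 204
Best: 226 pts.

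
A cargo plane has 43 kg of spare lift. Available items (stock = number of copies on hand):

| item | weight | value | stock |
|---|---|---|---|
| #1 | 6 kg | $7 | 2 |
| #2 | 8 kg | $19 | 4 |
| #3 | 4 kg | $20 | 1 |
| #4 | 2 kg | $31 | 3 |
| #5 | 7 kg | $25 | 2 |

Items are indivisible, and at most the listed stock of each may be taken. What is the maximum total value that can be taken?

Best selections within weight 43 and stock limits:
- 2×#2 + 1×#3 + 3×#4 + 2×#5: weight 40, value 201
- 3×#2 + 1×#3 + 3×#4 + 1×#5: weight 41, value 195
- 1×#1 + 1×#2 + 1×#3 + 3×#4 + 2×#5: weight 38, value 189
- 4×#2 + 1×#3 + 3×#4: weight 42, value 189
Best: $201.

$201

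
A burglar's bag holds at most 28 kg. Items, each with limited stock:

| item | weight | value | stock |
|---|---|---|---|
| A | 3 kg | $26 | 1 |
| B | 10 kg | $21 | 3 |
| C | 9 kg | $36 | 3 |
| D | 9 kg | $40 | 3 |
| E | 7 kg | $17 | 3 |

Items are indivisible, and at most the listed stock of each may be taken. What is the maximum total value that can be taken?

$123

Best selections within weight 28 and stock limits:
- 1×A + 2×D + 1×E: weight 28, value 123
- 3×D: weight 27, value 120
- 1×A + 1×C + 1×D + 1×E: weight 28, value 119
- 1×C + 2×D: weight 27, value 116
Best: $123.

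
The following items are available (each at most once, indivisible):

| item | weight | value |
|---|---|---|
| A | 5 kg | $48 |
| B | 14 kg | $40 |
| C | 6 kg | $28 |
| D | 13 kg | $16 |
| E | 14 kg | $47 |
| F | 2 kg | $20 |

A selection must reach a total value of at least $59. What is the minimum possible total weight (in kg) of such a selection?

7

Subsets with value ≥ 59, sorted by total weight:
- A+F: weight 7, value 68
- A+C: weight 11, value 76
- A+C+F: weight 13, value 96
Minimum weight: 7 kg.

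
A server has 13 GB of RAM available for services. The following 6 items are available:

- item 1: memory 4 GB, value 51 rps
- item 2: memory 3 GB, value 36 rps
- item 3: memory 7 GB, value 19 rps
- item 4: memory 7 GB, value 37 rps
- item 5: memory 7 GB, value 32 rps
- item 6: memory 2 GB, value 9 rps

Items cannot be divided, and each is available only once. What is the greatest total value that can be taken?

This is a 0/1 knapsack; check combinations near the capacity.
- item 1+item 4+item 6: memory 4+7+2=13, value 51+37+9=97
- item 1+item 2+item 6: memory 4+3+2=9, value 51+36+9=96
- item 1+item 5+item 6: memory 4+7+2=13, value 51+32+9=92
Best: 97 rps.

97 rps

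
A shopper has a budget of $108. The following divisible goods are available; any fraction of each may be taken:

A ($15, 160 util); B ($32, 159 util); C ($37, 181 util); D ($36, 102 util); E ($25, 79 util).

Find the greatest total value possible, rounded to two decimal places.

Take in order of value per unit:
- A (160/15 per unit): all 15 → value 160, running total 160.00
- B (159/32 per unit): all 32 → value 159, running total 319.00
- C (181/37 per unit): all 37 → value 181, running total 500.00
- E (79/25 per unit): 24 of 25 → value 24×79/25 = 75.8400, running total 575.84
Total 575.84.

575.84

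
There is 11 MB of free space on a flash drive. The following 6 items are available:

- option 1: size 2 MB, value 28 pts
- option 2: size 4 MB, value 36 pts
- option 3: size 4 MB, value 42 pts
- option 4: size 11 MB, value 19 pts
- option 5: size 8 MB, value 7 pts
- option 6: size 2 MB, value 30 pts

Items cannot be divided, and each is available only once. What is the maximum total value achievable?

108 pts

Check high-value combinations within 11 MB:
- option 2+option 3+option 6: size 4+4+2=10, value 36+42+30=108
- option 1+option 2+option 3: size 2+4+4=10, value 28+36+42=106
- option 1+option 3+option 6: size 2+4+2=8, value 28+42+30=100
- option 1+option 2+option 6: size 2+4+2=8, value 28+36+30=94
- option 2+option 3: size 4+4=8, value 36+42=78
Best: 108 pts.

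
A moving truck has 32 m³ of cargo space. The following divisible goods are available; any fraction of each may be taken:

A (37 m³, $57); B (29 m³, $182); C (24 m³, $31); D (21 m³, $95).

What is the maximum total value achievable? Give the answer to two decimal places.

Take in order of value per unit:
- B (182/29 per unit): all 29 → value 182, running total 182.00
- D (95/21 per unit): 3 of 21 → value 3×95/21 = 13.5714, running total 195.57
Total 195.57.

195.57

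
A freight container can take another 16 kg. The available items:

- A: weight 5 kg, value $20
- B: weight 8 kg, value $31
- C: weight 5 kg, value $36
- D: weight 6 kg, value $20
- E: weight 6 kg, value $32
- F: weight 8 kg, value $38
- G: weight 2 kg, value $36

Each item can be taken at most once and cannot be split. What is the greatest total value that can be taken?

Check high-value combinations within 16 kg:
- C+F+G: weight 5+8+2=15, value 36+38+36=110
- E+F+G: weight 6+8+2=16, value 32+38+36=106
- C+E+G: weight 5+6+2=13, value 36+32+36=104
Best: $110.

$110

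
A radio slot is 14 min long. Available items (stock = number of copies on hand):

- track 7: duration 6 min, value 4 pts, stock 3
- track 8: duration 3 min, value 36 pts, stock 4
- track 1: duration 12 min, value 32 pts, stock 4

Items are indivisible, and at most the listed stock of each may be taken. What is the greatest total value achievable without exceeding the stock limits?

144 pts

Best selections within duration 14 and stock limits:
- 4×track 8: duration 12, value 144
- 3×track 8: duration 9, value 108
Best: 144 pts.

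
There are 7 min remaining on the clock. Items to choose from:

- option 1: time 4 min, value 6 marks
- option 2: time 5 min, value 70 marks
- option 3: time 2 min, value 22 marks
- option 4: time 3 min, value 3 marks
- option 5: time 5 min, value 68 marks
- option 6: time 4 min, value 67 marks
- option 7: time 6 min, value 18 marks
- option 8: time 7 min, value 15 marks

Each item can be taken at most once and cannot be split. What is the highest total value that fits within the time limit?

92 marks

Check high-value combinations within 7 min:
- option 2+option 3: time 5+2=7, value 70+22=92
- option 3+option 5: time 2+5=7, value 22+68=90
- option 3+option 6: time 2+4=6, value 22+67=89
- option 2: time 5, value 70
- option 4+option 6: time 3+4=7, value 3+67=70
Best: 92 marks.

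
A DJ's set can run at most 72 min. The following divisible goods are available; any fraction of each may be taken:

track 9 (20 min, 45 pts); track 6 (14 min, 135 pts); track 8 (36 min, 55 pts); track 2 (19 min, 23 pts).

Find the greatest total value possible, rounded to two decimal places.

237.42

Take in order of value per unit:
- track 6 (135/14 per unit): all 14 → value 135, running total 135.00
- track 9 (45/20 per unit): all 20 → value 45, running total 180.00
- track 8 (55/36 per unit): all 36 → value 55, running total 235.00
- track 2 (23/19 per unit): 2 of 19 → value 2×23/19 = 2.4211, running total 237.42
Total 237.42.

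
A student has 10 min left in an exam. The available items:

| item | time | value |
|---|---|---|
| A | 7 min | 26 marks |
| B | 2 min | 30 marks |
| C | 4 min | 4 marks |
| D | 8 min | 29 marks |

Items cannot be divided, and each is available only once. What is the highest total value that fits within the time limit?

59 marks

This is a 0/1 knapsack; check combinations near the capacity.
- B+D: time 2+8=10, value 30+29=59
- A+B: time 7+2=9, value 26+30=56
- B+C: time 2+4=6, value 30+4=34
- B: time 2, value 30
- D: time 8, value 29
Best: 59 marks.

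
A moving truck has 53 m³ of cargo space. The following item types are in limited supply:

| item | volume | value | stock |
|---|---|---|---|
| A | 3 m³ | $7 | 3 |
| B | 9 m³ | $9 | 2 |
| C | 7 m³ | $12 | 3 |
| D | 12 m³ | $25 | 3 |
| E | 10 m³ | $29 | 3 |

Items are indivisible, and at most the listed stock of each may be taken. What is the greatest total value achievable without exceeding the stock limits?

Top feasible selections:
- 3×A + 1×D + 3×E: volume 51, value 133
- 3×A + 2×C + 3×E: volume 53, value 132
- 1×A + 1×C + 1×D + 3×E: volume 52, value 131
- 3×A + 2×D + 2×E: volume 53, value 129
Best: $133.

$133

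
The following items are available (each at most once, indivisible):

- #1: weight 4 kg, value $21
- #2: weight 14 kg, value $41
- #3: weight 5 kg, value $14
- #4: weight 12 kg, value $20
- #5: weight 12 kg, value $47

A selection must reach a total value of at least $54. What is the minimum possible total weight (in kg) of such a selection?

Subsets with value ≥ 54, sorted by total weight:
- #1+#5: weight 16, value 68
- #3+#5: weight 17, value 61
- #1+#2: weight 18, value 62
Minimum weight: 16 kg.

16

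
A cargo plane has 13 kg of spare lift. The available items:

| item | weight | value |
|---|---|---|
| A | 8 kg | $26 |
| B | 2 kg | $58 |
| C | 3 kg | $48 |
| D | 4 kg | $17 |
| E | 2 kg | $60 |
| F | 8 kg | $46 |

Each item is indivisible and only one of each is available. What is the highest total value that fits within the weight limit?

Check high-value combinations within 13 kg:
- B+C+D+E: weight 2+3+4+2=11, value 58+48+17+60=183
- B+C+E: weight 2+3+2=7, value 58+48+60=166
- B+E+F: weight 2+2+8=12, value 58+60+46=164
- C+E+F: weight 3+2+8=13, value 48+60+46=154
Best: $183.

$183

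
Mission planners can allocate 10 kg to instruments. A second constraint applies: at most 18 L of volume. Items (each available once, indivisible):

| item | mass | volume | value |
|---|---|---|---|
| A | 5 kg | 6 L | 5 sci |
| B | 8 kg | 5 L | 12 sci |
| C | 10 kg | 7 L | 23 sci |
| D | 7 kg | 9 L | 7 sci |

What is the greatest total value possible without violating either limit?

Feasible sets respecting both limits:
- C: mass 10, volume 7, value 23
- B: mass 8, volume 5, value 12
- D: mass 7, volume 9, value 7
- A: mass 5, volume 6, value 5
Best: 23 sci.

23 sci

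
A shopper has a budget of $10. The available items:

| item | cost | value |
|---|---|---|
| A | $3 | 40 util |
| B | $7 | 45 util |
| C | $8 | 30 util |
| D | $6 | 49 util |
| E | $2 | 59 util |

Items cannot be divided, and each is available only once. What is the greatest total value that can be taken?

Check high-value combinations within $10:
- D+E: cost 6+2=8, value 49+59=108
- B+E: cost 7+2=9, value 45+59=104
- A+E: cost 3+2=5, value 40+59=99
- A+D: cost 3+6=9, value 40+49=89
Best: 108 util.

108 util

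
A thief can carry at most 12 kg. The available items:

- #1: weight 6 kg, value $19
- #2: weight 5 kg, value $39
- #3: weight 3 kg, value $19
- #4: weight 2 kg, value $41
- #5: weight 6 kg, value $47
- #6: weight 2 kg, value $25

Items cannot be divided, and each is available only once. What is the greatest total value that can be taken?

Check high-value combinations within 12 kg:
- #2+#3+#4+#6: weight 5+3+2+2=12, value 39+19+41+25=124
- #4+#5+#6: weight 2+6+2=10, value 41+47+25=113
- #3+#4+#5: weight 3+2+6=11, value 19+41+47=107
Best: $124.

$124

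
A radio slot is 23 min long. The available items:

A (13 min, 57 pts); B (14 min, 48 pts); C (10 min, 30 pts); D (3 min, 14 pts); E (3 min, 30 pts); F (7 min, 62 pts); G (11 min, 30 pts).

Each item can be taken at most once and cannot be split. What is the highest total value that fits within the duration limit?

This is a 0/1 knapsack; check combinations near the capacity.
- A+E+F: duration 13+3+7=23, value 57+30+62=149
- C+D+E+F: duration 10+3+3+7=23, value 30+14+30+62=136
- A+D+F: duration 13+3+7=23, value 57+14+62=133
- C+E+F: duration 10+3+7=20, value 30+30+62=122
Best: 149 pts.

149 pts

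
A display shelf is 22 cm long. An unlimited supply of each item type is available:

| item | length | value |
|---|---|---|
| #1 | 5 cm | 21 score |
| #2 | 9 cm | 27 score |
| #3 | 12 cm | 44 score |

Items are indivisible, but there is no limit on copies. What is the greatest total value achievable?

Best value-per-unit is #1 at 21/5; filling with it alone gives 4×21 = 84.
Optimal mix: 2×#1 + 1×#3 → length 22, value 86.

86 score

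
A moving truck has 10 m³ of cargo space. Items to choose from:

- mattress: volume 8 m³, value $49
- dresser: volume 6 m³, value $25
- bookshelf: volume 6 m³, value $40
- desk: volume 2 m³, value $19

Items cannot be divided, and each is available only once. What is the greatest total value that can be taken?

Check high-value combinations within 10 m³:
- mattress+desk: volume 8+2=10, value 49+19=68
- bookshelf+desk: volume 6+2=8, value 40+19=59
- mattress: volume 8, value 49
- dresser+desk: volume 6+2=8, value 25+19=44
Best: $68.

$68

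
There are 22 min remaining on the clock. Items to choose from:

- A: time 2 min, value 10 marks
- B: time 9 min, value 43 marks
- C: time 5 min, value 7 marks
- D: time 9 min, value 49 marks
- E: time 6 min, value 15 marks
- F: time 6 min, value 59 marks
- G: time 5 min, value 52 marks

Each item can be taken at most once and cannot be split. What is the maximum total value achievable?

170 marks

Check high-value combinations within 22 min:
- A+D+F+G: time 2+9+6+5=22, value 10+49+59+52=170
- A+B+F+G: time 2+9+6+5=22, value 10+43+59+52=164
- D+F+G: time 9+6+5=20, value 49+59+52=160
Best: 170 marks.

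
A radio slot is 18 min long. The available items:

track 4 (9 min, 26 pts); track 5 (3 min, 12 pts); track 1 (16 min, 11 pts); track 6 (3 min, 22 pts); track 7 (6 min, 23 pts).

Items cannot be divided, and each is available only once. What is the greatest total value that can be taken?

This is a 0/1 knapsack; check combinations near the capacity.
- track 4+track 6+track 7: duration 9+3+6=18, value 26+22+23=71
- track 4+track 5+track 7: duration 9+3+6=18, value 26+12+23=61
- track 4+track 5+track 6: duration 9+3+3=15, value 26+12+22=60
- track 5+track 6+track 7: duration 3+3+6=12, value 12+22+23=57
- track 4+track 7: duration 9+6=15, value 26+23=49
Best: 71 pts.

71 pts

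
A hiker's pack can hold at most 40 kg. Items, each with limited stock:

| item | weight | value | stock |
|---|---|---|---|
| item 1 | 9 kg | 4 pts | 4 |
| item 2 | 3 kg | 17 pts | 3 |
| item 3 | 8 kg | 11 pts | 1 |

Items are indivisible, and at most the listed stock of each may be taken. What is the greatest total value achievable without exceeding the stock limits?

Top feasible selections:
- 2×item 1 + 3×item 2 + 1×item 3: weight 35, value 70
- 1×item 1 + 3×item 2 + 1×item 3: weight 26, value 66
- 3×item 1 + 3×item 2: weight 36, value 63
Best: 70 pts.

70 pts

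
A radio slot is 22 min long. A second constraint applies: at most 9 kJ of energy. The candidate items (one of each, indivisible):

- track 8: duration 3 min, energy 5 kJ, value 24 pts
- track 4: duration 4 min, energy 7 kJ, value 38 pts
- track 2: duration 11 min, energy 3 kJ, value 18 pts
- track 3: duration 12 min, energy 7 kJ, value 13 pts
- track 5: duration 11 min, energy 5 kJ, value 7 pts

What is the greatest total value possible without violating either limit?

42 pts

Feasible sets respecting both limits:
- track 8+track 2: duration 14, energy 8, value 42
- track 4: duration 4, energy 7, value 38
- track 2+track 5: duration 22, energy 8, value 25
Best: 42 pts.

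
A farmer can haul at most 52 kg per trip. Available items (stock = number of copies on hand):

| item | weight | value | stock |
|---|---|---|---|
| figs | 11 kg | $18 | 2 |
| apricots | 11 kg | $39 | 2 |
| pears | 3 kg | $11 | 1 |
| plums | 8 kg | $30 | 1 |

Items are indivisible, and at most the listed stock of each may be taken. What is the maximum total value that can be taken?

$144

Top feasible selections:
- 2×figs + 2×apricots + 1×plums: weight 52, value 144
- 1×figs + 2×apricots + 1×pears + 1×plums: weight 44, value 137
- 1×figs + 2×apricots + 1×plums: weight 41, value 126
Best: $144.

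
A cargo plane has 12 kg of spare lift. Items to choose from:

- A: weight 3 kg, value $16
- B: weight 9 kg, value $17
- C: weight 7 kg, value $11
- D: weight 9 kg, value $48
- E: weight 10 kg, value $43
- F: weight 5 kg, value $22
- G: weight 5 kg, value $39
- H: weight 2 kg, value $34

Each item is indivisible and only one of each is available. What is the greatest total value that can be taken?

$95

Check high-value combinations within 12 kg:
- F+G+H: weight 5+5+2=12, value 22+39+34=95
- A+G+H: weight 3+5+2=10, value 16+39+34=89
- D+H: weight 9+2=11, value 48+34=82
- E+H: weight 10+2=12, value 43+34=77
Best: $95.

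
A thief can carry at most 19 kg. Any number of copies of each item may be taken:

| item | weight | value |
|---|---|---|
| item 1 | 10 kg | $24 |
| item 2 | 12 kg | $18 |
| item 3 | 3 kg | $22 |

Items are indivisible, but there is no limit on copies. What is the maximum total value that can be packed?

Best value-per-unit is item 3 at 22/3, and filling with it alone uses weight 6×3=18. No mix of the others beats 6×22 = 132.

$132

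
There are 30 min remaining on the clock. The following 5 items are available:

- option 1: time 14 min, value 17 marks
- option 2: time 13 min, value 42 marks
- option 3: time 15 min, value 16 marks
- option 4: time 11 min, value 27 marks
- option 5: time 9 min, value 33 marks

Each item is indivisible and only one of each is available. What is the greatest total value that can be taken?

75 marks

Check high-value combinations within 30 min:
- option 2+option 5: time 13+9=22, value 42+33=75
- option 2+option 4: time 13+11=24, value 42+27=69
- option 4+option 5: time 11+9=20, value 27+33=60
Best: 75 marks.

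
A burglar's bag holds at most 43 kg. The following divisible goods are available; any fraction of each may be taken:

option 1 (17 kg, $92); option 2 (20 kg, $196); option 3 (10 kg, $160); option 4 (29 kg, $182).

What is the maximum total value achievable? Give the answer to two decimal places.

Take in order of value per unit:
- option 3 (160/10 per unit): all 10 → value 160, running total 160.00
- option 2 (196/20 per unit): all 20 → value 196, running total 356.00
- option 4 (182/29 per unit): 13 of 29 → value 13×182/29 = 81.5862, running total 437.59
Total 437.59.

437.59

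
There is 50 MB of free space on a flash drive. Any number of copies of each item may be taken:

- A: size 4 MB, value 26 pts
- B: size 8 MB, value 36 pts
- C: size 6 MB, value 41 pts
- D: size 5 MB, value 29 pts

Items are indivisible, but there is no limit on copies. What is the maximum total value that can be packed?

Best value-per-unit is C at 41/6; filling with it alone gives 8×41 = 328.
Optimal mix: 2×A + 7×C → size 50, value 339.

339 pts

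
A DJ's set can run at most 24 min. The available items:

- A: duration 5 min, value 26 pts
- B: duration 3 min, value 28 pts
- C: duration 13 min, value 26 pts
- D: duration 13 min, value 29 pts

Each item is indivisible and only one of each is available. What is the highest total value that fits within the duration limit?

Check high-value combinations within 24 min:
- A+B+D: duration 5+3+13=21, value 26+28+29=83
- A+B+C: duration 5+3+13=21, value 26+28+26=80
- B+D: duration 3+13=16, value 28+29=57
- A+D: duration 5+13=18, value 26+29=55
- A+B: duration 5+3=8, value 26+28=54
Best: 83 pts.

83 pts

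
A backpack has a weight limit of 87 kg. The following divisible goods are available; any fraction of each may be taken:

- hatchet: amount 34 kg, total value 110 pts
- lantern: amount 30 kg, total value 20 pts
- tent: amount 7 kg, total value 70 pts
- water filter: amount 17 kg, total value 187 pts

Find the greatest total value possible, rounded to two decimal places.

386.33

Take in order of value per unit:
- water filter (187/17 per unit): all 17 → value 187, running total 187.00
- tent (70/7 per unit): all 7 → value 70, running total 257.00
- hatchet (110/34 per unit): all 34 → value 110, running total 367.00
- lantern (20/30 per unit): 29 of 30 → value 29×20/30 = 19.3333, running total 386.33
Total 386.33.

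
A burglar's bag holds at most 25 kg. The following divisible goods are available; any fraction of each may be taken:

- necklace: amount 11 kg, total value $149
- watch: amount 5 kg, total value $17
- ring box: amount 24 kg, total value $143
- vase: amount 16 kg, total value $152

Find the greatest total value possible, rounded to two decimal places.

Take in order of value per unit:
- necklace (149/11 per unit): all 11 → value 149, running total 149.00
- vase (152/16 per unit): 14 of 16 → value 14×152/16 = 133.0000, running total 282.00
Total 282.00.

282.00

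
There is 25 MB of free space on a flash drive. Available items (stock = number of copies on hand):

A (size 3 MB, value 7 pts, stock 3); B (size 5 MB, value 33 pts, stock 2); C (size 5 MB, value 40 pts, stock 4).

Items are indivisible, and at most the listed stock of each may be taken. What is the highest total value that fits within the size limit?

Best selections within size 25 and stock limits:
- 1×B + 4×C: size 25, value 193
- 2×B + 3×C: size 25, value 186
Best: 193 pts.

193 pts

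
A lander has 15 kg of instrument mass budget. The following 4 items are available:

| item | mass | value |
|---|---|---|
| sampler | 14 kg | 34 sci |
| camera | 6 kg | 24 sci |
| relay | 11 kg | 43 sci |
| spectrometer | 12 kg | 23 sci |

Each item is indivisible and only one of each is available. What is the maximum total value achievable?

43 sci

This is a 0/1 knapsack; check combinations near the capacity.
- relay: mass 11, value 43
- sampler: mass 14, value 34
- camera: mass 6, value 24
Best: 43 sci.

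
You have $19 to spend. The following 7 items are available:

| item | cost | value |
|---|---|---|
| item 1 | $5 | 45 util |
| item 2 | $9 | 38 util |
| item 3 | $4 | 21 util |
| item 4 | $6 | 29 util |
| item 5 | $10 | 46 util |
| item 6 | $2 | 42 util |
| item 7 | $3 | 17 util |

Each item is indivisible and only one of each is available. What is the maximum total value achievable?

142 util

Check high-value combinations within $19:
- item 1+item 2+item 6+item 7: cost 5+9+2+3=19, value 45+38+42+17=142
- item 1+item 3+item 4+item 6: cost 5+4+6+2=17, value 45+21+29+42=137
- item 1+item 4+item 6+item 7: cost 5+6+2+3=16, value 45+29+42+17=133
Best: 142 util.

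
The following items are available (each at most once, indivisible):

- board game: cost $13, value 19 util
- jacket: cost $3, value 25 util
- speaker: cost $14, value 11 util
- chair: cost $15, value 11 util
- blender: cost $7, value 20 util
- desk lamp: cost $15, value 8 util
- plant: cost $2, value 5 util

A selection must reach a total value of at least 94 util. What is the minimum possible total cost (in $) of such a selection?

Subsets with value ≥ 94, sorted by total cost:
- board game+jacket+speaker+chair+blender+desk lamp: cost 67, value 94
- board game+jacket+speaker+chair+blender+desk lamp+plant: cost 69, value 99
Minimum cost: 67 $.

67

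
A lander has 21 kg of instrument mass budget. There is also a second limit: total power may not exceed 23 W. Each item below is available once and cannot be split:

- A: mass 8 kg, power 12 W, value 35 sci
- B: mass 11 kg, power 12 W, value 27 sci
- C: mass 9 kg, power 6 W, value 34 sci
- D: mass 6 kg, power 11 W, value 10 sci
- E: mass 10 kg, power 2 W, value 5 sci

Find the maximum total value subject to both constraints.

Feasible sets respecting both limits:
- A+C: mass 17, power 18, value 69
- B+C: mass 20, power 18, value 61
- A+D: mass 14, power 23, value 45
- C+D: mass 15, power 17, value 44
Best: 69 sci.

69 sci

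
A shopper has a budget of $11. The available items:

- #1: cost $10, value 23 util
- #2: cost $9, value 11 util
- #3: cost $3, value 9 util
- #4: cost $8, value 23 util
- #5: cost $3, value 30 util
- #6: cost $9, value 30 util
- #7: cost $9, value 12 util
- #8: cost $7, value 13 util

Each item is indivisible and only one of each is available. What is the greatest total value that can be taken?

Check high-value combinations within $11:
- #4+#5: cost 8+3=11, value 23+30=53
- #5+#8: cost 3+7=10, value 30+13=43
- #3+#5: cost 3+3=6, value 9+30=39
- #3+#4: cost 3+8=11, value 9+23=32
Best: 53 util.

53 util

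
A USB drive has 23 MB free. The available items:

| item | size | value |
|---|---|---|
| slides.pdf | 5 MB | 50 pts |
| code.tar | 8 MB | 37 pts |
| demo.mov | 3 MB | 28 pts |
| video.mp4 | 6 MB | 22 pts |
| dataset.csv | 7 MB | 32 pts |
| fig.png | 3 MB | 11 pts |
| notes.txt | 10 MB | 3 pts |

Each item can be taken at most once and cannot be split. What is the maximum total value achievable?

147 pts

Check high-value combinations within 23 MB:
- slides.pdf+code.tar+demo.mov+dataset.csv: size 5+8+3+7=23, value 50+37+28+32=147
- slides.pdf+code.tar+demo.mov+video.mp4: size 5+8+3+6=22, value 50+37+28+22=137
- slides.pdf+demo.mov+video.mp4+dataset.csv: size 5+3+6+7=21, value 50+28+22+32=132
Best: 147 pts.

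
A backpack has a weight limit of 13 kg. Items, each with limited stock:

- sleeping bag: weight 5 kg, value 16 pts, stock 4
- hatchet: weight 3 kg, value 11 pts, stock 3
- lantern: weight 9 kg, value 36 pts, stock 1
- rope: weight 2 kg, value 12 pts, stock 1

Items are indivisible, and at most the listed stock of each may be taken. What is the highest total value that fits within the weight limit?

Top feasible selections:
- 1×sleeping bag + 2×hatchet + 1×rope: weight 13, value 50
- 1×lantern + 1×rope: weight 11, value 48
Best: 50 pts.

50 pts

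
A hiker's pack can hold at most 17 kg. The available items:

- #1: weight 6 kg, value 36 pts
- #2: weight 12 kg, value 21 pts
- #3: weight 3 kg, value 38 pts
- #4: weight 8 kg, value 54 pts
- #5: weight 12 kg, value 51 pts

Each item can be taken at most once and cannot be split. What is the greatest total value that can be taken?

Check high-value combinations within 17 kg:
- #1+#3+#4: weight 6+3+8=17, value 36+38+54=128
- #3+#4: weight 3+8=11, value 38+54=92
- #1+#4: weight 6+8=14, value 36+54=90
- #3+#5: weight 3+12=15, value 38+51=89
Best: 128 pts.

128 pts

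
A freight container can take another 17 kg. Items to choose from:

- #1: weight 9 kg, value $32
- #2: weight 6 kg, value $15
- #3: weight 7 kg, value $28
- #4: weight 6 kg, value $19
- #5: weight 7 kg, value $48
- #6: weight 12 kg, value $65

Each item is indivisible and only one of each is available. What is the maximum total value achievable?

$80

This is a 0/1 knapsack; check combinations near the capacity.
- #1+#5: weight 9+7=16, value 32+48=80
- #3+#5: weight 7+7=14, value 28+48=76
- #4+#5: weight 6+7=13, value 19+48=67
Best: $80.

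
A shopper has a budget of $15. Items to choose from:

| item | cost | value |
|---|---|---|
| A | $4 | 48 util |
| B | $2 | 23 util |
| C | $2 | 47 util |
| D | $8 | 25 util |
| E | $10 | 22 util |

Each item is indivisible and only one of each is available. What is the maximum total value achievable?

Check high-value combinations within $15:
- A+C+D: cost 4+2+8=14, value 48+47+25=120
- A+B+C: cost 4+2+2=8, value 48+23+47=118
- A+B+D: cost 4+2+8=14, value 48+23+25=96
- A+C: cost 4+2=6, value 48+47=95
Best: 120 util.

120 util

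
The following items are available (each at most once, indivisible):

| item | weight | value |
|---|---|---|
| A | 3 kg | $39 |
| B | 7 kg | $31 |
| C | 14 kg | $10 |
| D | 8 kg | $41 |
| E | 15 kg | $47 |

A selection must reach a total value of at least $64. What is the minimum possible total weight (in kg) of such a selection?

Subsets with value ≥ 64, sorted by total weight:
- A+B: weight 10, value 70
- A+D: weight 11, value 80
- B+D: weight 15, value 72
Minimum weight: 10 kg.

10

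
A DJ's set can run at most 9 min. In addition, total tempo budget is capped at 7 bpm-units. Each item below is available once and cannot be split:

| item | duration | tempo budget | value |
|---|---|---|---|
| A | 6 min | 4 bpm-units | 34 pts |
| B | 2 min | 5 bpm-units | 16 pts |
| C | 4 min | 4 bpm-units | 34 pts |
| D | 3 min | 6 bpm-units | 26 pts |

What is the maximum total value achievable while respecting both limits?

Feasible sets respecting both limits:
- A: duration 6, tempo budget 4, value 34
- C: duration 4, tempo budget 4, value 34
- D: duration 3, tempo budget 6, value 26
- B: duration 2, tempo budget 5, value 16
Best: 34 pts.

34 pts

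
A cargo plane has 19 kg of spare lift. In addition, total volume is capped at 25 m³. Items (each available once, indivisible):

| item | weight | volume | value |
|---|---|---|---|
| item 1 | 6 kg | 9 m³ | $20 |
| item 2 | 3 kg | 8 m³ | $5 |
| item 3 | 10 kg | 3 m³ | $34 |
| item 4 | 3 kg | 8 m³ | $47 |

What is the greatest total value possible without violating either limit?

Feasible sets respecting both limits:
- item 1+item 3+item 4: weight 19, volume 20, value 101
- item 2+item 3+item 4: weight 16, volume 19, value 86
- item 3+item 4: weight 13, volume 11, value 81
Best: $101.

$101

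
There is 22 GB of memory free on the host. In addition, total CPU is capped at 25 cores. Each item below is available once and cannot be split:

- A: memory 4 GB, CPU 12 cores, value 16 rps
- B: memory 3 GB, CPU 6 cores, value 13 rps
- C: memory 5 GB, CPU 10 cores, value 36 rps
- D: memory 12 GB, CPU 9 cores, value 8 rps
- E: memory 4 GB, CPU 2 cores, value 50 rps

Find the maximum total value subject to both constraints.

Feasible sets respecting both limits:
- A+C+E: memory 13, CPU 24, value 102
- B+C+E: memory 12, CPU 18, value 99
- C+D+E: memory 21, CPU 21, value 94
- C+E: memory 9, CPU 12, value 86
Best: 102 rps.

102 rps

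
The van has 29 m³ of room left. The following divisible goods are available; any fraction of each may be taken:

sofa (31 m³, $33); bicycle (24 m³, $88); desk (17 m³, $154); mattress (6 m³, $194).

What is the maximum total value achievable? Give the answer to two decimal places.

370.00

Take in order of value per unit:
- mattress (194/6 per unit): all 6 → value 194, running total 194.00
- desk (154/17 per unit): all 17 → value 154, running total 348.00
- bicycle (88/24 per unit): 6 of 24 → value 6×88/24 = 22.0000, running total 370.00
Total 370.00.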